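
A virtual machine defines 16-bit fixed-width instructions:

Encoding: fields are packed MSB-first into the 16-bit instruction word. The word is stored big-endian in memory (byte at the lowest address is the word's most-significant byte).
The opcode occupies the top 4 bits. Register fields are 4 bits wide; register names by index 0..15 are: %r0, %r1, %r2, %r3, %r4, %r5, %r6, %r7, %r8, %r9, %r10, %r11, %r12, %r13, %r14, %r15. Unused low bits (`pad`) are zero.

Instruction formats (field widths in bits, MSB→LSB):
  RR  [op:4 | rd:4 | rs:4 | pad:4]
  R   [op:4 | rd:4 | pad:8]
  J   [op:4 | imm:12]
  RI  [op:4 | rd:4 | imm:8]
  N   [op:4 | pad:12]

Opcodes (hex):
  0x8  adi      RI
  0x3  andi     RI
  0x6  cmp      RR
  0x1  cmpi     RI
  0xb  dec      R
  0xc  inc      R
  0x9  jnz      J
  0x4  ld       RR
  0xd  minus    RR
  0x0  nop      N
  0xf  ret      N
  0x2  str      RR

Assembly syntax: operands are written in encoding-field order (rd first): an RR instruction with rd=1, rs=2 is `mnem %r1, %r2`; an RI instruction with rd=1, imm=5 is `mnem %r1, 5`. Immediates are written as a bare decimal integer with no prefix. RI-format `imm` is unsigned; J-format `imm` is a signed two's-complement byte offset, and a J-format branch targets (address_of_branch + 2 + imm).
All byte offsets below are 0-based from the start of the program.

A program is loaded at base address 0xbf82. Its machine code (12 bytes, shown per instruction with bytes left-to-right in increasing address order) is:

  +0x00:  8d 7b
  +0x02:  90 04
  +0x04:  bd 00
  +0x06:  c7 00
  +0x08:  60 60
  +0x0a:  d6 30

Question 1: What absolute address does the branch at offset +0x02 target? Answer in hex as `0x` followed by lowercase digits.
@+02  big-endian(90 04) = 0x9004
  opcode bits[15:12]=0x9: jnz/J
  [11:0] imm=4 = 4
  target = base 0xbf82 + off 0x02 + 2 + imm 4 = 0xbf8a

0xbf8a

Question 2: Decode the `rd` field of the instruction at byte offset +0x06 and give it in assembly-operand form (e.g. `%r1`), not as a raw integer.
%r7

@+06  big-endian(c7 00) = 0xc700
  op=0xc700>>12=0xc ⇒ inc (R)
  [11:8] rd=7 = %r7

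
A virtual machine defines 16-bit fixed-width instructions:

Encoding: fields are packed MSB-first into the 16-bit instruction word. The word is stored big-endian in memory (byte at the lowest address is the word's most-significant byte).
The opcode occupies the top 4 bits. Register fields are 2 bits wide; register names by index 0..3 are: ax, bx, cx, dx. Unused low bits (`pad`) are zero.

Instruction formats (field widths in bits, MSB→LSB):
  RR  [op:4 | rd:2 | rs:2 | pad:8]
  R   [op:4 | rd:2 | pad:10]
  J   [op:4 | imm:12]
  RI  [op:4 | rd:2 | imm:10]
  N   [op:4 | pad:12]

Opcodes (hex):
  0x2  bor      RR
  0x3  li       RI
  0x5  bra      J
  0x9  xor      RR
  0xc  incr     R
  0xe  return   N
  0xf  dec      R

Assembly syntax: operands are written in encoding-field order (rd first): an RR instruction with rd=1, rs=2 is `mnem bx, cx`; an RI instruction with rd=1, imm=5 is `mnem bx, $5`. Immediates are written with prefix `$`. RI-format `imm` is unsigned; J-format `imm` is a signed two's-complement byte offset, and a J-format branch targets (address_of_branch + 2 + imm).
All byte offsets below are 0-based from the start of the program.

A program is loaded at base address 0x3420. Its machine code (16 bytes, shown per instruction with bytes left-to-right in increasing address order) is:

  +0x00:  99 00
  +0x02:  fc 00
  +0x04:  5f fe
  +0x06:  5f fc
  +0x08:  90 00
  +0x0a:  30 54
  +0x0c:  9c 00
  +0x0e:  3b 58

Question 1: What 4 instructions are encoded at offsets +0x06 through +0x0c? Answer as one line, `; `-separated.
@+06  big-endian(5f fc) = 0x5ffc
  opcode bits[15:12]=0x5: bra/J
  [11:0] imm=4092 (s12→-4) = $-4
@+08  big-endian(90 00) = 0x9000
  opcode bits[15:12]=0x9: xor/RR
  [11:10] rd=0 = ax
  [9:8] rs=0 = ax
@+0a  big-endian(30 54) = 0x3054
  opcode bits[15:12]=0x3: li/RI
  [11:10] rd=0 = ax
  [9:0] imm=84 = $84
@+0c  big-endian(9c 00) = 0x9c00
  opcode bits[15:12]=0x9: xor/RR
  [11:10] rd=3 = dx
  [9:8] rs=0 = ax

bra $-4; xor ax, ax; li ax, $84; xor dx, ax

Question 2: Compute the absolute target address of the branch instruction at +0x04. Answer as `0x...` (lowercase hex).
0x3424

off 0x04: read 5f fe as big → 0x5ffe
  op=0x5ffe>>12=0x5 ⇒ bra (J)
  imm: (w>>0)&0xfff=0xffe (s12→-2) → $-2
  target = base 0x3420 + off 0x04 + 2 + imm -2 = 0x3424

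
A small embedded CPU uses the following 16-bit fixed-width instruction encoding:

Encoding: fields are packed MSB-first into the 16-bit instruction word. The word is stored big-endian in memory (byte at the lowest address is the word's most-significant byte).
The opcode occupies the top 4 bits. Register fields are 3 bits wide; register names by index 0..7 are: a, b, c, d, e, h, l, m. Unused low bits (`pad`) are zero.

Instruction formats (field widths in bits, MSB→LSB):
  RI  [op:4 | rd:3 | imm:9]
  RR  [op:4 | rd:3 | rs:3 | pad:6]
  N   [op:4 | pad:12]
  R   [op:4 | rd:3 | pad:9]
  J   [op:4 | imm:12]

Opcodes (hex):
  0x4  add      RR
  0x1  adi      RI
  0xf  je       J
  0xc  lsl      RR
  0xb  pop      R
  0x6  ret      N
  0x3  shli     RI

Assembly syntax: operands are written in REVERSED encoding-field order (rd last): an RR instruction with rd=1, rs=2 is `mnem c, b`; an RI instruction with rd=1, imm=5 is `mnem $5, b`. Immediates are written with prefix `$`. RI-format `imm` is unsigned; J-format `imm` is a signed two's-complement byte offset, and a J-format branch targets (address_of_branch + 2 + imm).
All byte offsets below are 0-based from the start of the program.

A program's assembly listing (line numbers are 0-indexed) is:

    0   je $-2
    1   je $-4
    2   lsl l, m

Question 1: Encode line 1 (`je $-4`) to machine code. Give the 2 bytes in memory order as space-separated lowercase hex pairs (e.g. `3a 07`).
L1: je op=0xf:4|imm=-4:12 ⇒ 0xfffc ⇒ big ff fc

ff fc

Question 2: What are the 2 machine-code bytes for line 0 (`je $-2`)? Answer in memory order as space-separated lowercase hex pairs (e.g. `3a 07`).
L0: je op=0xf:4|imm=-2:12 ⇒ 0xfffe ⇒ big ff fe

ff fe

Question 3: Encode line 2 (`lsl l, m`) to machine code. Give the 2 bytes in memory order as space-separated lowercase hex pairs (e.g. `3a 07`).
cf 80

L2: lsl op=0xc:4|rd=7:3|rs=6:3|pad=0:6 ⇒ 0xcf80 ⇒ big cf 80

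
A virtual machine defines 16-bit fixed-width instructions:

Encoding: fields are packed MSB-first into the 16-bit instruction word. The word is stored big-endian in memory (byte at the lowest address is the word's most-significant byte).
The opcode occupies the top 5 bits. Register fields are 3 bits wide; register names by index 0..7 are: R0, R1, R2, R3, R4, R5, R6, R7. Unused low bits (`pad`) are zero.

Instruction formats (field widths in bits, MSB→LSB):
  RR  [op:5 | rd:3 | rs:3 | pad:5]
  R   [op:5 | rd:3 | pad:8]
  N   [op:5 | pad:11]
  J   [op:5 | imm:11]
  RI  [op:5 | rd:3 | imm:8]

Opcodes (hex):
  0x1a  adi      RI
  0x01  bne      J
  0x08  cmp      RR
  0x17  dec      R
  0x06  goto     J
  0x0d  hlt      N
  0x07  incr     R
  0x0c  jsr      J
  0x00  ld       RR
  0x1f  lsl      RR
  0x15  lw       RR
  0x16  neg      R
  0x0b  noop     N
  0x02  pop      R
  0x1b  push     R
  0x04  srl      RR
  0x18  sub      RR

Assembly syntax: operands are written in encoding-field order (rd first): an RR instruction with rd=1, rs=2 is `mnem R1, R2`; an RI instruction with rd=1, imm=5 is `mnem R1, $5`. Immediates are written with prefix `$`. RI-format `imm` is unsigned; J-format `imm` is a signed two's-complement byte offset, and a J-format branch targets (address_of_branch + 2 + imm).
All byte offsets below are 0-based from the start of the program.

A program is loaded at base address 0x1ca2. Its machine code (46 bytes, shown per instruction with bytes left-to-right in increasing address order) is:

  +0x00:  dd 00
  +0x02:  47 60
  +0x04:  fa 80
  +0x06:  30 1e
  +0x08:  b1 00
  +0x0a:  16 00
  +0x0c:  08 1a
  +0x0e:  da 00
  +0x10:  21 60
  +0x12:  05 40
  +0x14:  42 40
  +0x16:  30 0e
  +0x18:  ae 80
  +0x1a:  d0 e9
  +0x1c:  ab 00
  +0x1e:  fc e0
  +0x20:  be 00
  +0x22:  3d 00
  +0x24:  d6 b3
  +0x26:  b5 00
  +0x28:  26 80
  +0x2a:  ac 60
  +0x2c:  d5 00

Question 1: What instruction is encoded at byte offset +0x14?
off 0x14: read 42 40 as big → 0x4240
  op=0x4240>>11=0x8 ⇒ cmp (RR)
  rd: (w>>8)&0x7=0x2 → R2
  rs: (w>>5)&0x7=0x2 → R2

cmp R2, R2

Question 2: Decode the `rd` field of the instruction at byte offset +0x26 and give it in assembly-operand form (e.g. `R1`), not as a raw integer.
+0x26: b5 00 ⇒ word 0xb500 (big)
  op=0xb500>>11=0x16 ⇒ neg (R)
  rd: (w>>8)&0x7=0x5 → R5

R5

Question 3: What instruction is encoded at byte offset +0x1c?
@+1c  big-endian(ab 00) = 0xab00
  op=0xab00>>11=0x15 ⇒ lw (RR)
  rd@[10:8]=0x3 ⇒ R3
  rs@[7:5]=0x0 ⇒ R0

lw R3, R0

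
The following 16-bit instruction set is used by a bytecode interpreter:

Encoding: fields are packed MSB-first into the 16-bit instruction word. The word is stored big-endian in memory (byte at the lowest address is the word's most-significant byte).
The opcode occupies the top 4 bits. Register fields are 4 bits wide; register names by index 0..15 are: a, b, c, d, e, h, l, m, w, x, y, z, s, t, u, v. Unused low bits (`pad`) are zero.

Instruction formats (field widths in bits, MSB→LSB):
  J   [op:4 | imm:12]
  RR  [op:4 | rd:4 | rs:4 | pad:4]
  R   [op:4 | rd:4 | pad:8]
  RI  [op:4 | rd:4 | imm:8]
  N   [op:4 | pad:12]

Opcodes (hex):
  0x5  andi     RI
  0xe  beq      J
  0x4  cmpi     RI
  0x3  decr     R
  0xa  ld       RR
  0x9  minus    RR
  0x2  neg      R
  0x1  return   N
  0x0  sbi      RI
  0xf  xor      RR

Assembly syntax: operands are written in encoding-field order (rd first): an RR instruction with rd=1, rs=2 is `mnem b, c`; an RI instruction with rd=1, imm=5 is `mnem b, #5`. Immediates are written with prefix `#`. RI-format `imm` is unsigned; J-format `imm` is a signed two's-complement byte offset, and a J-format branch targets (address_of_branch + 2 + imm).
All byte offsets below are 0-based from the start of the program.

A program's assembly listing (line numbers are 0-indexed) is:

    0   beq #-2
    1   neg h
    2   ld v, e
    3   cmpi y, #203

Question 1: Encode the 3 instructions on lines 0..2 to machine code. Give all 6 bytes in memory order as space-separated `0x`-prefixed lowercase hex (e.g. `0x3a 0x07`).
L0: beq op=0xe:4|imm=-2:12 ⇒ 0xeffe ⇒ big ef fe
L1: neg op=0x2:4|rd=5:4|pad=0:8 ⇒ 0x2500 ⇒ big 25 00
L2: ld op=0xa:4|rd=15:4|rs=4:4|pad=0:4 ⇒ 0xaf40 ⇒ big af 40

0xef 0xfe 0x25 0x00 0xaf 0x40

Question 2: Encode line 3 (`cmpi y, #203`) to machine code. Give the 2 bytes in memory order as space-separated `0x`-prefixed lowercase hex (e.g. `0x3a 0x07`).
0x4a 0xcb

L3: cmpi op=0x4:4|rd=10:4|imm=203:8 ⇒ 0x4acb ⇒ big 4a cb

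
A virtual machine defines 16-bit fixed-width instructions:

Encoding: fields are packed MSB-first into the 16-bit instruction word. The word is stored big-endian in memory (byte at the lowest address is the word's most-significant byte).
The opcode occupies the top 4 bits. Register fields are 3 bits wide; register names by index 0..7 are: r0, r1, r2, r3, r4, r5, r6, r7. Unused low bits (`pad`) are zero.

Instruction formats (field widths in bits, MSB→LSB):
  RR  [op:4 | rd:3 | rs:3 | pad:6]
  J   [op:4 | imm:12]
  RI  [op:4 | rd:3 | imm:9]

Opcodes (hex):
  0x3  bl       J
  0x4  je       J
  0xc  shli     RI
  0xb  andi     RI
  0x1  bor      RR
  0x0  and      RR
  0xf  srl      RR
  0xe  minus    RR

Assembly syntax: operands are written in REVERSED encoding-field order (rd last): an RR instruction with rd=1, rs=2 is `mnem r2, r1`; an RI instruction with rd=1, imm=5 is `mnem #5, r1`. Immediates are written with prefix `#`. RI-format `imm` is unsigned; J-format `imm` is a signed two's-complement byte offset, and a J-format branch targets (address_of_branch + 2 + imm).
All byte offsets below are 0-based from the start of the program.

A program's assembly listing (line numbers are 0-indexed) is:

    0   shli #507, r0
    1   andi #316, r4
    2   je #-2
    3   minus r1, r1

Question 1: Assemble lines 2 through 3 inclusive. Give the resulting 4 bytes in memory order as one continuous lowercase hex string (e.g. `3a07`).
L2: je op=0x4:4|imm=-2:12 ⇒ 0x4ffe ⇒ big 4f fe
L3: minus op=0xe:4|rd=1:3|rs=1:3|pad=0:6 ⇒ 0xe240 ⇒ big e2 40

4ffee240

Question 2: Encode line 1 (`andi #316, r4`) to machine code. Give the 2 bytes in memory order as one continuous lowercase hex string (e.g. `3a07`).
line 1 (andi): pack op=0xb:4|rd=4:3|imm=316:9 = 0xb93c; big→ b9 3c

b93c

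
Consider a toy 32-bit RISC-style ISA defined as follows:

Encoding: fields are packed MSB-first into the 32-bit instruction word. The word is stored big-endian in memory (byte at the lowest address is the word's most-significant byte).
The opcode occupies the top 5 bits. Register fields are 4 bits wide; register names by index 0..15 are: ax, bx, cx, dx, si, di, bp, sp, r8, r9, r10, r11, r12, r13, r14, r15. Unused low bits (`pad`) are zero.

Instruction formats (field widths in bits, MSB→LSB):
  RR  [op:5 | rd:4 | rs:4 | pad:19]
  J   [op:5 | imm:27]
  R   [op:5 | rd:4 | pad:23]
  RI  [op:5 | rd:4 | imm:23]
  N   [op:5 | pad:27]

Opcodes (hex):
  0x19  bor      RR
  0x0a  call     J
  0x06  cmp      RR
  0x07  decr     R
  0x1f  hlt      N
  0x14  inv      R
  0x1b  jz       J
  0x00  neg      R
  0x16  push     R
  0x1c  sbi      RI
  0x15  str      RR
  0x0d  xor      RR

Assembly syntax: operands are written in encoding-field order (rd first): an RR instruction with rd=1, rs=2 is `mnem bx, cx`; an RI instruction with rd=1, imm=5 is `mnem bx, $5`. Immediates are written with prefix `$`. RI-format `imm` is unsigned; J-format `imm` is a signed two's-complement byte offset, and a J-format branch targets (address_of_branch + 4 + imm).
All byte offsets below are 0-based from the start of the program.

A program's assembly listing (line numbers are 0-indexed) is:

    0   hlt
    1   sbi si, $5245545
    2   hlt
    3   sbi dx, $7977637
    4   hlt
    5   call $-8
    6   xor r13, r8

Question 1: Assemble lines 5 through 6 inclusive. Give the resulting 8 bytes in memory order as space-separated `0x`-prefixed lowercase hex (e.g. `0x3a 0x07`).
line 5 (call): pack op=0xa:5|imm=-8:27 = 0x57fffff8; big→ 57 ff ff f8
line 6 (xor): pack op=0xd:5|rd=13:4|rs=8:4|pad=0:19 = 0x6ec00000; big→ 6e c0 00 00

0x57 0xff 0xff 0xf8 0x6e 0xc0 0x00 0x00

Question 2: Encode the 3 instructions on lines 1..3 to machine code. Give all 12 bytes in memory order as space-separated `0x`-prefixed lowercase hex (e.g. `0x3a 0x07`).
L1: sbi op=0x1c:5|rd=4:4|imm=5245545:23 ⇒ 0xe2500a69 ⇒ big e2 50 0a 69
L2: hlt op=0x1f:5|pad=0:27 ⇒ 0xf8000000 ⇒ big f8 00 00 00
L3: sbi op=0x1c:5|rd=3:4|imm=7977637:23 ⇒ 0xe1f9baa5 ⇒ big e1 f9 ba a5

0xe2 0x50 0x0a 0x69 0xf8 0x00 0x00 0x00 0xe1 0xf9 0xba 0xa5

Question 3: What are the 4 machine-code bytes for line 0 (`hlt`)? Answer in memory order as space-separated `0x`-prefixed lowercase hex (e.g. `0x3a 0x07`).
0. hlt fields op=0x1f:5|pad=0:27 → word f8000000h → f8 00 00 00

0xf8 0x00 0x00 0x00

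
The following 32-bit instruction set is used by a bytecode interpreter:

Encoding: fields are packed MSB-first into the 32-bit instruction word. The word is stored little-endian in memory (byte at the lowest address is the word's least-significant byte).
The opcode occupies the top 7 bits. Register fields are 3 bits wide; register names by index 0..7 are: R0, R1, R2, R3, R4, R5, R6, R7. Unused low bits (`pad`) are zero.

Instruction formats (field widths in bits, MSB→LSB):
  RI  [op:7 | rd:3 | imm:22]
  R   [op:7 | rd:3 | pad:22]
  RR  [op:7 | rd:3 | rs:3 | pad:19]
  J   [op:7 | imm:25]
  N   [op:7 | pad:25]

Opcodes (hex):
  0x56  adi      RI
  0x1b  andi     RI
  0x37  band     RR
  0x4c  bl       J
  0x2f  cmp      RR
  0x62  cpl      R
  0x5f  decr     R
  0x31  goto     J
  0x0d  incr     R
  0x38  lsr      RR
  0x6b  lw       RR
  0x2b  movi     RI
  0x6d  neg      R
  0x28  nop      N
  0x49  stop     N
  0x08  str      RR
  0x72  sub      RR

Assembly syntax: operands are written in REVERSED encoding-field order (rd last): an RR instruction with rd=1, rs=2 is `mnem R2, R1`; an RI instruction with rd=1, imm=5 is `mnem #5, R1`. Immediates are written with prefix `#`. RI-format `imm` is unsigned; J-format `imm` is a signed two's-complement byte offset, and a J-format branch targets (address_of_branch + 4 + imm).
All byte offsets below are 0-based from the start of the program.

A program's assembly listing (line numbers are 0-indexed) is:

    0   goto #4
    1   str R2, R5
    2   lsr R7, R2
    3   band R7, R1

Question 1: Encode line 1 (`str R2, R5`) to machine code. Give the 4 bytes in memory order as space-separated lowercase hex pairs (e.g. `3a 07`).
00 00 50 11

L1: str op=0x8:7|rd=5:3|rs=2:3|pad=0:19 ⇒ 0x11500000 ⇒ little 00 00 50 11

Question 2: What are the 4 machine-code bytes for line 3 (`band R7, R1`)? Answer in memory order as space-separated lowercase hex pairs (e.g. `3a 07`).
00 00 78 6e

line 3 (band): pack op=0x37:7|rd=1:3|rs=7:3|pad=0:19 = 0x6e780000; little→ 00 00 78 6e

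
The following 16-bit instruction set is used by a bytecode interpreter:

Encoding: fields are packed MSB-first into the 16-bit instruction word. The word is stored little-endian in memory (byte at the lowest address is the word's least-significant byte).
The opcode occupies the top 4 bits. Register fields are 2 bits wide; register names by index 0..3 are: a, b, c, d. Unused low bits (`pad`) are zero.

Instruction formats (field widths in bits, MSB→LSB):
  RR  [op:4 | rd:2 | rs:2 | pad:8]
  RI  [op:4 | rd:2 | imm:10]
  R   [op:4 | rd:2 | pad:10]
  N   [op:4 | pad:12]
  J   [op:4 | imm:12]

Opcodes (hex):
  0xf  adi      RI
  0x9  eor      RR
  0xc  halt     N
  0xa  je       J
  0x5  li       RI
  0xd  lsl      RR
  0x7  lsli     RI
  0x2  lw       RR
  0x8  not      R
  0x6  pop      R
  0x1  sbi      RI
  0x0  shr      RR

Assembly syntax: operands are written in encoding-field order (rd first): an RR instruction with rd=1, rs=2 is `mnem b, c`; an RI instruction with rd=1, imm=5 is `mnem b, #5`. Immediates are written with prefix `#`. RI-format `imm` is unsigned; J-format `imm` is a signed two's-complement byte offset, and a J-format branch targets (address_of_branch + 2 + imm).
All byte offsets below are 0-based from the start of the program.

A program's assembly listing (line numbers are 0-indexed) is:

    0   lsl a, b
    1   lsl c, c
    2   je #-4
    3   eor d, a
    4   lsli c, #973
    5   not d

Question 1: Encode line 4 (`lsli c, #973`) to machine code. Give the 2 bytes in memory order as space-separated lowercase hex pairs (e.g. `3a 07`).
4. lsli fields op=0x7:4|rd=2:2|imm=973:10 → word 7bcdh → cd 7b

cd 7b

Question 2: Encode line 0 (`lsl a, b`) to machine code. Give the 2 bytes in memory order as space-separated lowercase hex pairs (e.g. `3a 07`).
00 d1

0. lsl fields op=0xd:4|rd=0:2|rs=1:2|pad=0:8 → word d100h → 00 d1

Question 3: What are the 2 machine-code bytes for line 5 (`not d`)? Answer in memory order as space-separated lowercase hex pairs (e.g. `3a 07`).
L5: not op=0x8:4|rd=3:2|pad=0:10 ⇒ 0x8c00 ⇒ little 00 8c

00 8c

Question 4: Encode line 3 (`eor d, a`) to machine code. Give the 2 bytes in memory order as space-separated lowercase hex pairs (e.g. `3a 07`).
00 9c

3. eor fields op=0x9:4|rd=3:2|rs=0:2|pad=0:8 → word 9c00h → 00 9c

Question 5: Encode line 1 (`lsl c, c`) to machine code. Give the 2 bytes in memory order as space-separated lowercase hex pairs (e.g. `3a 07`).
00 da

line 1 (lsl): pack op=0xd:4|rd=2:2|rs=2:2|pad=0:8 = 0xda00; little→ 00 da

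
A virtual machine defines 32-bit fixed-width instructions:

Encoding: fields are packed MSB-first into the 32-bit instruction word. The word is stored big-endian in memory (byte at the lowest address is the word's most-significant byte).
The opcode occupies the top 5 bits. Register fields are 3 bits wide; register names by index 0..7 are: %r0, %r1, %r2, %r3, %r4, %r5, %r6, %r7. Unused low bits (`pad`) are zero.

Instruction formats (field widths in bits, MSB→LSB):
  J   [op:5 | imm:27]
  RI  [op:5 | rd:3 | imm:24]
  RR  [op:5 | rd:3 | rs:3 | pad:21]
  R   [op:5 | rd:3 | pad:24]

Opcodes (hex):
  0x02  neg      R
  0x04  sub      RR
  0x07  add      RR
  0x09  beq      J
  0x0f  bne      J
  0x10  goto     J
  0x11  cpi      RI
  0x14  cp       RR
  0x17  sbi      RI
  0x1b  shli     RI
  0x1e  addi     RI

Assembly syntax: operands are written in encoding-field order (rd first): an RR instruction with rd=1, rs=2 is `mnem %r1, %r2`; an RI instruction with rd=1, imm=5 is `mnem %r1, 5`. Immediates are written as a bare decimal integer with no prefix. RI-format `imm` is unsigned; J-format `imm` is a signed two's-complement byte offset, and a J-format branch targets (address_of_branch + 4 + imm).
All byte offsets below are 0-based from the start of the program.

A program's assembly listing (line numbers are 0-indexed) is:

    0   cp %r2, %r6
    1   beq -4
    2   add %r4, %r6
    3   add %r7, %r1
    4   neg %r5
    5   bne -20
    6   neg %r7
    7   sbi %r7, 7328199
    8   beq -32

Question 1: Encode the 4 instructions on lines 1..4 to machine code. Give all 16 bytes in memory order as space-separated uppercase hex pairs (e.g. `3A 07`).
4F FF FF FC 3C C0 00 00 3F 20 00 00 15 00 00 00

line 1 (beq): pack op=0x9:5|imm=-4:27 = 0x4ffffffc; big→ 4f ff ff fc
line 2 (add): pack op=0x7:5|rd=4:3|rs=6:3|pad=0:21 = 0x3cc00000; big→ 3c c0 00 00
line 3 (add): pack op=0x7:5|rd=7:3|rs=1:3|pad=0:21 = 0x3f200000; big→ 3f 20 00 00
line 4 (neg): pack op=0x2:5|rd=5:3|pad=0:24 = 0x15000000; big→ 15 00 00 00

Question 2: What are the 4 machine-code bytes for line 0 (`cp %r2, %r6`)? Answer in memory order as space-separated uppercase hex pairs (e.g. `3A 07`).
line 0 (cp): pack op=0x14:5|rd=2:3|rs=6:3|pad=0:21 = 0xa2c00000; big→ a2 c0 00 00

A2 C0 00 00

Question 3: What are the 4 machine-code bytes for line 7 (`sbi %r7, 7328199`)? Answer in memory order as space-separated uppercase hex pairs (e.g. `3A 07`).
BF 6F D1 C7

7. sbi fields op=0x17:5|rd=7:3|imm=7328199:24 → word bf6fd1c7h → bf 6f d1 c7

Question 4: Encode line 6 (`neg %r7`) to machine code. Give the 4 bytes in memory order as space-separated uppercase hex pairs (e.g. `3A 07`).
17 00 00 00

6. neg fields op=0x2:5|rd=7:3|pad=0:24 → word 17000000h → 17 00 00 00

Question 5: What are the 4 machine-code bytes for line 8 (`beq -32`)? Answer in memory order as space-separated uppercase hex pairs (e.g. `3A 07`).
8. beq fields op=0x9:5|imm=-32:27 → word 4fffffe0h → 4f ff ff e0

4F FF FF E0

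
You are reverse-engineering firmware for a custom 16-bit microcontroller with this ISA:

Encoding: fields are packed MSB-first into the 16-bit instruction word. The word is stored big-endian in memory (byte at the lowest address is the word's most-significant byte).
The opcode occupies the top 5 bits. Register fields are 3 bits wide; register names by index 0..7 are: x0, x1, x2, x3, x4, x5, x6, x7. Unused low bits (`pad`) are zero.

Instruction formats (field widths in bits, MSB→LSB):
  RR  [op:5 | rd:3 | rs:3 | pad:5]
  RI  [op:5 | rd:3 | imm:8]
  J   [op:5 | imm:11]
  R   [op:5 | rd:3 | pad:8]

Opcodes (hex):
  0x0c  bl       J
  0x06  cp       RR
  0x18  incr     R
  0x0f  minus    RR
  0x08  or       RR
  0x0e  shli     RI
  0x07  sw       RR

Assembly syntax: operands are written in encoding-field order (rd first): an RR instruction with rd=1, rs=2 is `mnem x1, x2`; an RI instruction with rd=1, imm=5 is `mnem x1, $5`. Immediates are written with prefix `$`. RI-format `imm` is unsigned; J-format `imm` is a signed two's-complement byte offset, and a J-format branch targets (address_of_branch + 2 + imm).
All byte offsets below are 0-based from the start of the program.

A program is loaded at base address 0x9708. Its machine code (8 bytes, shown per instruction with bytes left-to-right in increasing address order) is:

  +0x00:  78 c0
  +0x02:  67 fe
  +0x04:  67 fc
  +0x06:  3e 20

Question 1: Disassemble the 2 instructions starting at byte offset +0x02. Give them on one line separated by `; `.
+0x02: 67 fe ⇒ word 0x67fe (big)
  top 5b → 0xc → bl [J]
  imm: (w>>0)&0x7ff=0x7fe (s11→-2) → $-2
+0x04: 67 fc ⇒ word 0x67fc (big)
  top 5b → 0xc → bl [J]
  imm: (w>>0)&0x7ff=0x7fc (s11→-4) → $-4

bl $-2; bl $-4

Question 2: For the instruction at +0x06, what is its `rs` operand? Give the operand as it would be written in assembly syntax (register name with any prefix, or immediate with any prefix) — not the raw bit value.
x1

[06] 3e 20 → 0x3e20
  top 5b → 0x7 → sw [RR]
  rd: (w>>8)&0x7=0x6 → x6
  rs: (w>>5)&0x7=0x1 → x1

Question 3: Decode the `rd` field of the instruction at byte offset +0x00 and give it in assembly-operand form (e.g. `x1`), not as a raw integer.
x0

+0x00: 78 c0 ⇒ word 0x78c0 (big)
  opcode bits[15:11]=0xf: minus/RR
  rd: (w>>8)&0x7=0x0 → x0
  rs: (w>>5)&0x7=0x6 → x6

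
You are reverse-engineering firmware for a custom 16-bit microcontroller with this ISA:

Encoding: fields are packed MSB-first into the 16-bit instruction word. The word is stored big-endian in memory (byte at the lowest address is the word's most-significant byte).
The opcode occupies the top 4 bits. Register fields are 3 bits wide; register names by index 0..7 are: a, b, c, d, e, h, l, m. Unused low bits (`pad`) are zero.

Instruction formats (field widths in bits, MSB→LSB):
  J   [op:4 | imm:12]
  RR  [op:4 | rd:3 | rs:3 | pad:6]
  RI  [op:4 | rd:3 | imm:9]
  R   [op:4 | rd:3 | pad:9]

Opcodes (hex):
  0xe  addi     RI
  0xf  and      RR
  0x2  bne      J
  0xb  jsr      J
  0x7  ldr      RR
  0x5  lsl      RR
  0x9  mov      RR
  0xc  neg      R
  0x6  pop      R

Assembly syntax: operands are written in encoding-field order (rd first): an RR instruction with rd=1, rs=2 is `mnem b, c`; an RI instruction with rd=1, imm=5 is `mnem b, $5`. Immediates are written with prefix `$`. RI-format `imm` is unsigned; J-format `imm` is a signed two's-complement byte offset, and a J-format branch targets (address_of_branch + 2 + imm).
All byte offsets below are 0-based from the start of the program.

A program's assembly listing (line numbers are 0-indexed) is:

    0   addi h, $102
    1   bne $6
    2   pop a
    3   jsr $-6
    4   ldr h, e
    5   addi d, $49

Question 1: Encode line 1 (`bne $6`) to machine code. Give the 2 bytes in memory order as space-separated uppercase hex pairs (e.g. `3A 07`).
20 06

line 1 (bne): pack op=0x2:4|imm=6:12 = 0x2006; big→ 20 06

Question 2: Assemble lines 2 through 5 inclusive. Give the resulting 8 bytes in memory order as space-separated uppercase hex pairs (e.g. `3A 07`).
line 2 (pop): pack op=0x6:4|rd=0:3|pad=0:9 = 0x6000; big→ 60 00
line 3 (jsr): pack op=0xb:4|imm=-6:12 = 0xbffa; big→ bf fa
line 4 (ldr): pack op=0x7:4|rd=5:3|rs=4:3|pad=0:6 = 0x7b00; big→ 7b 00
line 5 (addi): pack op=0xe:4|rd=3:3|imm=49:9 = 0xe631; big→ e6 31

60 00 BF FA 7B 00 E6 31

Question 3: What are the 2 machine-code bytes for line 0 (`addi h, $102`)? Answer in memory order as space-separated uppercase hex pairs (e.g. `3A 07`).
EA 66

L0: addi op=0xe:4|rd=5:3|imm=102:9 ⇒ 0xea66 ⇒ big ea 66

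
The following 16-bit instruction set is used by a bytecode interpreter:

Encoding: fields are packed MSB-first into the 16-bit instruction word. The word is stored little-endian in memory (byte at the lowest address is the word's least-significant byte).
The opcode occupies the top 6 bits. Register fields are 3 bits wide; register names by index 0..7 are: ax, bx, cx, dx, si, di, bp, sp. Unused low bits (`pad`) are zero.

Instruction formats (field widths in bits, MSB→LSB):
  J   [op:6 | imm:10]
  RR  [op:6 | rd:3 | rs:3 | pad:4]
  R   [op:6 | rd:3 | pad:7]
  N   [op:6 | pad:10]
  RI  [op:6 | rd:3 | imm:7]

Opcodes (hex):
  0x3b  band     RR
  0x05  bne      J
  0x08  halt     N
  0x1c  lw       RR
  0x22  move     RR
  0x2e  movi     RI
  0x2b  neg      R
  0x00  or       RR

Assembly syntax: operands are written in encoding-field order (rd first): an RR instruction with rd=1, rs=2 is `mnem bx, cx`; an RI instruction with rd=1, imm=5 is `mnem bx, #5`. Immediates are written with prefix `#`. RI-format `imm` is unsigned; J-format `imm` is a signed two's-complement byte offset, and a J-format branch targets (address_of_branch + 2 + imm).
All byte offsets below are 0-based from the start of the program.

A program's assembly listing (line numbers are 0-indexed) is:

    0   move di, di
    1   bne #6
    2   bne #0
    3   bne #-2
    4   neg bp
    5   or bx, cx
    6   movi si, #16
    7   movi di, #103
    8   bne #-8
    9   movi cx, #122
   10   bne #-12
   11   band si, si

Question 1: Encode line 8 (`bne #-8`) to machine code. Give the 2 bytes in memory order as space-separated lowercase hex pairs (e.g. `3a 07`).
f8 17

8. bne fields op=0x5:6|imm=-8:10 → word 17f8h → f8 17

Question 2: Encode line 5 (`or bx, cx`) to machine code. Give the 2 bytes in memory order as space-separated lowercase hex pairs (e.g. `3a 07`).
a0 00

5. or fields op=0x0:6|rd=1:3|rs=2:3|pad=0:4 → word 00a0h → a0 00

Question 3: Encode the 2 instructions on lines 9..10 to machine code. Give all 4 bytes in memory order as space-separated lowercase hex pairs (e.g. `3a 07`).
L9: movi op=0x2e:6|rd=2:3|imm=122:7 ⇒ 0xb97a ⇒ little 7a b9
L10: bne op=0x5:6|imm=-12:10 ⇒ 0x17f4 ⇒ little f4 17

7a b9 f4 17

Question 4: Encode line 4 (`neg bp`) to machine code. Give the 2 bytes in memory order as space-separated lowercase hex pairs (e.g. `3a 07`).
00 af

L4: neg op=0x2b:6|rd=6:3|pad=0:7 ⇒ 0xaf00 ⇒ little 00 af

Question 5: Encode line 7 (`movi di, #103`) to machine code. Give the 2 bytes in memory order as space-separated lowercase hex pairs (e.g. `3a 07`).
e7 ba

L7: movi op=0x2e:6|rd=5:3|imm=103:7 ⇒ 0xbae7 ⇒ little e7 ba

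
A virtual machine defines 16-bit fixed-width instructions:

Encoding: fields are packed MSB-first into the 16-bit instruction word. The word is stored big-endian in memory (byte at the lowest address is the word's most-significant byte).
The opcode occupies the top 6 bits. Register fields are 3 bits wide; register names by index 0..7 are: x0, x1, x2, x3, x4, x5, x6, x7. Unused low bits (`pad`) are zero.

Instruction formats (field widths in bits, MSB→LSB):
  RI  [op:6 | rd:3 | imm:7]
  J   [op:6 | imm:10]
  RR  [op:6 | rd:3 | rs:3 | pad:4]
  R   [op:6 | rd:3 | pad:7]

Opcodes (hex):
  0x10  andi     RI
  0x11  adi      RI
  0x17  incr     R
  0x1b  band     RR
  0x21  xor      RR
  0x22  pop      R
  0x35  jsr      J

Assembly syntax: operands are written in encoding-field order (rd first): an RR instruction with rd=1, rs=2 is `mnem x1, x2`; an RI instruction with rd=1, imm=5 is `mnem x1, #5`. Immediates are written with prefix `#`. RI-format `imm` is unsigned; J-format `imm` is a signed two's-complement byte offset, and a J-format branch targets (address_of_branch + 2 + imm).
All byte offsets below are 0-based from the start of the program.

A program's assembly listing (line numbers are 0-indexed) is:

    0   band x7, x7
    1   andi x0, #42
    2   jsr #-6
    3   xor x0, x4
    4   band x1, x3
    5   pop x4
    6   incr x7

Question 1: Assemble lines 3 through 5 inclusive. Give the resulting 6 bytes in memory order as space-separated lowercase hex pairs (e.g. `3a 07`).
84 40 6c b0 8a 00

line 3 (xor): pack op=0x21:6|rd=0:3|rs=4:3|pad=0:4 = 0x8440; big→ 84 40
line 4 (band): pack op=0x1b:6|rd=1:3|rs=3:3|pad=0:4 = 0x6cb0; big→ 6c b0
line 5 (pop): pack op=0x22:6|rd=4:3|pad=0:7 = 0x8a00; big→ 8a 00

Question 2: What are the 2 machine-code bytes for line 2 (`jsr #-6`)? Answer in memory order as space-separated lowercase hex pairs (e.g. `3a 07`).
L2: jsr op=0x35:6|imm=-6:10 ⇒ 0xd7fa ⇒ big d7 fa

d7 fa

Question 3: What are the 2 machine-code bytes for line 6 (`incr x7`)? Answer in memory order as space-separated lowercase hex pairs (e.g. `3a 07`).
5f 80

6. incr fields op=0x17:6|rd=7:3|pad=0:7 → word 5f80h → 5f 80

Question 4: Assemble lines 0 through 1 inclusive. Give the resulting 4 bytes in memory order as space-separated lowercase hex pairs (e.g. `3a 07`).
line 0 (band): pack op=0x1b:6|rd=7:3|rs=7:3|pad=0:4 = 0x6ff0; big→ 6f f0
line 1 (andi): pack op=0x10:6|rd=0:3|imm=42:7 = 0x402a; big→ 40 2a

6f f0 40 2a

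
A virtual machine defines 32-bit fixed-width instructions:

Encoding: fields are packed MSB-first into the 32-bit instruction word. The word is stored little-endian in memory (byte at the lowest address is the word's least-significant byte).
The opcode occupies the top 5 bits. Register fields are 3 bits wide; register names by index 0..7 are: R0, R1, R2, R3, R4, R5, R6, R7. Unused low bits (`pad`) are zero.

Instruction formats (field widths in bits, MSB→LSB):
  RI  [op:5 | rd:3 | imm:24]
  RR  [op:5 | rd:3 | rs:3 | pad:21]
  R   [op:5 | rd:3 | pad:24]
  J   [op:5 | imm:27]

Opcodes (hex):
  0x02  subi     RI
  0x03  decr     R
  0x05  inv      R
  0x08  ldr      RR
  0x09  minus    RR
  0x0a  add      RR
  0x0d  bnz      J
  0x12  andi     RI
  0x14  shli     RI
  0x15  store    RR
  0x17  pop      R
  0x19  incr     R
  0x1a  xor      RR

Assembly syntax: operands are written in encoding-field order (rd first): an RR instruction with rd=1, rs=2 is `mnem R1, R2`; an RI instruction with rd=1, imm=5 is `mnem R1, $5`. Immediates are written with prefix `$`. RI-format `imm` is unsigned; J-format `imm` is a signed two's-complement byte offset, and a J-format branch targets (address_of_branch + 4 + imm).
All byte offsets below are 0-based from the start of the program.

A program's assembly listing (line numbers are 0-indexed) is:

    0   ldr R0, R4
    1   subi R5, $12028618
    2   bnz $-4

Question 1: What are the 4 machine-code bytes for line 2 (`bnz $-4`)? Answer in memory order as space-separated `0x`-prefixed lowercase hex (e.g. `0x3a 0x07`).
L2: bnz op=0xd:5|imm=-4:27 ⇒ 0x6ffffffc ⇒ little fc ff ff 6f

0xfc 0xff 0xff 0x6f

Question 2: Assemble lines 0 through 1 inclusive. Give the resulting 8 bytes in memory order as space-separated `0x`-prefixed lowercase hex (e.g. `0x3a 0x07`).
0. ldr fields op=0x8:5|rd=0:3|rs=4:3|pad=0:21 → word 40800000h → 00 00 80 40
1. subi fields op=0x2:5|rd=5:3|imm=12028618:24 → word 15b78acah → ca 8a b7 15

0x00 0x00 0x80 0x40 0xca 0x8a 0xb7 0x15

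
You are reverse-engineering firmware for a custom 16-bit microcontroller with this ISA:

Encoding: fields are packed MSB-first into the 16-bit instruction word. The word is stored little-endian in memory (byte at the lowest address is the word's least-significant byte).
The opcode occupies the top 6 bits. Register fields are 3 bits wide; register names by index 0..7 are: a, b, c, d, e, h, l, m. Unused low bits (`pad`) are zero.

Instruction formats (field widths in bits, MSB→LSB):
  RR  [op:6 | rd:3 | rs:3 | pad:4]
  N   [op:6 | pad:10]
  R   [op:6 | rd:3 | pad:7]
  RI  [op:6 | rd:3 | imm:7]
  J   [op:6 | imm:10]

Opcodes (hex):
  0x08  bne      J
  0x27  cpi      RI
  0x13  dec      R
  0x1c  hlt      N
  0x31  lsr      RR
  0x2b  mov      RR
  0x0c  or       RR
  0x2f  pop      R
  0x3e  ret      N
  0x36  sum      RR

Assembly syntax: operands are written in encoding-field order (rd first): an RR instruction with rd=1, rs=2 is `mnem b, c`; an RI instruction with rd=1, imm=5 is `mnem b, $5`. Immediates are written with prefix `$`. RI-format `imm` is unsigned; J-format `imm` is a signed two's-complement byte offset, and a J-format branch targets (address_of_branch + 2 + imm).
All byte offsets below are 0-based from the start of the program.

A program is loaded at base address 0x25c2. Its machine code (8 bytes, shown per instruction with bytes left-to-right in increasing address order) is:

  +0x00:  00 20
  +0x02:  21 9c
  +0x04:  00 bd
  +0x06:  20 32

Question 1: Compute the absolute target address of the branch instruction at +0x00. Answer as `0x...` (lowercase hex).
@+00  little-endian(00 20) = 0x2000
  opcode bits[15:10]=0x8: bne/J
  imm@[9:0]=0x0 ⇒ $0
  target = base 0x25c2 + off 0x00 + 2 + imm 0 = 0x25c4

0x25c4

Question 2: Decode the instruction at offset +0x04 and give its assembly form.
pop c

off 0x04: read 00 bd as little → 0xbd00
  top 6b → 0x2f → pop [R]
  [9:7] rd=2 = c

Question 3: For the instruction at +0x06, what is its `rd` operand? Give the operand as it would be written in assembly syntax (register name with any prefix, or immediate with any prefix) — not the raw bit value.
e

@+06  little-endian(20 32) = 0x3220
  op=0x3220>>10=0xc ⇒ or (RR)
  rd@[9:7]=0x4 ⇒ e
  rs@[6:4]=0x2 ⇒ c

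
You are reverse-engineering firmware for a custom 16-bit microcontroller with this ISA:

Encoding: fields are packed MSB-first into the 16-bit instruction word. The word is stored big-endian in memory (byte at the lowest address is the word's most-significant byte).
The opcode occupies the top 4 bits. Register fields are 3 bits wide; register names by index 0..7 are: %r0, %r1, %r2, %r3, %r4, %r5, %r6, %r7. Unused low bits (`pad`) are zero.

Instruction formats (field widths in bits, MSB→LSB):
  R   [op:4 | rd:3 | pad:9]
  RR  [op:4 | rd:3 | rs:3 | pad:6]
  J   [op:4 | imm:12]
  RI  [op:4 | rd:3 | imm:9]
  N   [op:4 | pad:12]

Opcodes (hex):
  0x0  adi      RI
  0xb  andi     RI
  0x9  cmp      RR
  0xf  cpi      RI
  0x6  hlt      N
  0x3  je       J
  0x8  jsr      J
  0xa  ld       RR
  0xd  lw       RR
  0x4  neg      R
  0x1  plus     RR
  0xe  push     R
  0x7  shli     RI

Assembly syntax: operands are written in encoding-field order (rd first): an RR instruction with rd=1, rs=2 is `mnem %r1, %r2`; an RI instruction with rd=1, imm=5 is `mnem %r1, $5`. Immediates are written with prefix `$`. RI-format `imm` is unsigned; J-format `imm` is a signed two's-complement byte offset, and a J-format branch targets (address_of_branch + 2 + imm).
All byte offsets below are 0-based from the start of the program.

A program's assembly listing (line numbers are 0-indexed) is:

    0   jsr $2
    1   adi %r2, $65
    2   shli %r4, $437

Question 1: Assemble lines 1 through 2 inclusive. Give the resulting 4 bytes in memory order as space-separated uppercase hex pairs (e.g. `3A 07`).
L1: adi op=0x0:4|rd=2:3|imm=65:9 ⇒ 0x0441 ⇒ big 04 41
L2: shli op=0x7:4|rd=4:3|imm=437:9 ⇒ 0x79b5 ⇒ big 79 b5

04 41 79 B5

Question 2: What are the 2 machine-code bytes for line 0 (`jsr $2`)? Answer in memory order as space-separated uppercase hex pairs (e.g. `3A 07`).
80 02

0. jsr fields op=0x8:4|imm=2:12 → word 8002h → 80 02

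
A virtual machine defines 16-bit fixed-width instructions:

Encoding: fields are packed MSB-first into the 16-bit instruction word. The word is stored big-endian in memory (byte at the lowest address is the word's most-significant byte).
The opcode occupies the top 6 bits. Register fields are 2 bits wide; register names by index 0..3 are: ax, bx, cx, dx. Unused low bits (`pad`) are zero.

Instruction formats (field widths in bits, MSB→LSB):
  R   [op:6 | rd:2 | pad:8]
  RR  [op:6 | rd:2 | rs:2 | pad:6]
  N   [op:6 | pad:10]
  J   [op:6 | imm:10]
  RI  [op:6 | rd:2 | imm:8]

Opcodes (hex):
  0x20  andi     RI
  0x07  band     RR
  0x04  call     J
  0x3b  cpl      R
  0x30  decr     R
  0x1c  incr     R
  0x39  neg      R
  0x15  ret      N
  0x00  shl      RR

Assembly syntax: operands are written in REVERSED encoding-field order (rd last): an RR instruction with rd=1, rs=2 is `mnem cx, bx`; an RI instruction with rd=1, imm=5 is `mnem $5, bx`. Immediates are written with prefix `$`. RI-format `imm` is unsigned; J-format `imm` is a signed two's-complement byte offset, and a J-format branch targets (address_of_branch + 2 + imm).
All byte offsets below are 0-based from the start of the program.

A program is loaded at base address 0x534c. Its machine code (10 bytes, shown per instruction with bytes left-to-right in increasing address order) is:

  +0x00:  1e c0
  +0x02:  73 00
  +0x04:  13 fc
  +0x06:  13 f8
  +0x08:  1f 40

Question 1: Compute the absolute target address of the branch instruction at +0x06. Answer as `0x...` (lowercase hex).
0x534c

+0x06: 13 f8 ⇒ word 0x13f8 (big)
  op=0x13f8>>10=0x4 ⇒ call (J)
  imm: (w>>0)&0x3ff=0x3f8 (s10→-8) → $-8
  target = base 0x534c + off 0x06 + 2 + imm -8 = 0x534c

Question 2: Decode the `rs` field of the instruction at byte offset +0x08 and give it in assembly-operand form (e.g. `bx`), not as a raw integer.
[08] 1f 40 → 0x1f40
  op=0x1f40>>10=0x7 ⇒ band (RR)
  rd@[9:8]=0x3 ⇒ dx
  rs@[7:6]=0x1 ⇒ bx

bx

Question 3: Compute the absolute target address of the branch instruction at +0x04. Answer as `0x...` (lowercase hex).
[04] 13 fc → 0x13fc
  top 6b → 0x4 → call [J]
  [9:0] imm=1020 (s10→-4) = $-4
  target = base 0x534c + off 0x04 + 2 + imm -4 = 0x534e

0x534e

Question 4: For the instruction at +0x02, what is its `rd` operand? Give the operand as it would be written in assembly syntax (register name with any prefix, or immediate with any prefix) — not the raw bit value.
dx

@+02  big-endian(73 00) = 0x7300
  top 6b → 0x1c → incr [R]
  rd@[9:8]=0x3 ⇒ dx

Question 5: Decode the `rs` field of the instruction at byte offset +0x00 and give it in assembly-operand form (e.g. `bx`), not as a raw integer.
dx

@+00  big-endian(1e c0) = 0x1ec0
  opcode bits[15:10]=0x7: band/RR
  rd: (w>>8)&0x3=0x2 → cx
  rs: (w>>6)&0x3=0x3 → dx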